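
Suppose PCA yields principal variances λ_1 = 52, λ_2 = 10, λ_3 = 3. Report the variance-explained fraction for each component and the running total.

Step 1 — total variance = trace(Sigma) = Σ λ_i = 52 + 10 + 3 = 65.

Step 2 — fraction explained by component i = λ_i / Σ λ:
  PC1: 52/65 = 0.8
  PC2: 10/65 = 0.1538
  PC3: 3/65 = 0.0462

Step 3 — cumulative fraction after k components = (λ_1 + ... + λ_k) / Σ λ:
  k = 1: 52/65 = 0.8
  k = 2: (52 + 10)/65 = 62/65 = 0.9538
  k = 3: (52 + 10 + 3)/65 = 65/65 = 1

Summary (fraction, with percent):

explained: PC1 0.8 (80%), PC2 0.1538 (15.38%), PC3 0.0462 (4.62%);  cumulative: 0.8, 0.9538, 1


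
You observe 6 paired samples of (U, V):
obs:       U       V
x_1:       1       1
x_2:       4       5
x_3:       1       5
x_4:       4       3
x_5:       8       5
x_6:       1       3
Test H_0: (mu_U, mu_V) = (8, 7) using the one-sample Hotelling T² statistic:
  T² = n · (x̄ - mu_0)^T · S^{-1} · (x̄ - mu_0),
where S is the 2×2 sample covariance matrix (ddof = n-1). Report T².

Step 1 — sample mean vector:
  mean(U) = (1 + 4 + 1 + 4 + 8 + 1) / 6 = 19/6 = 3.1667
  mean(V) = (1 + 5 + 5 + 3 + 5 + 3) / 6 = 22/6 = 3.6667
  x̄ = (3.1667, 3.6667),  deviation x̄ - mu_0 = (3.1667, 3.6667) - (8, 7) = (-4.8333, -3.3333).

Step 2 — sample covariance matrix, S[i,j] = (1/(n-1)) · Σ_k (x_{k,i} - mean_i) · (x_{k,j} - mean_j), divisor n-1 = 5:
  S[U,U] = ((-2.1667)·(-2.1667) + (0.8333)·(0.8333) + (-2.1667)·(-2.1667) + (0.8333)·(0.8333) + (4.8333)·(4.8333) + (-2.1667)·(-2.1667)) / 5 = 38.8333/5 = 7.7667
  S[U,V] = ((-2.1667)·(-2.6667) + (0.8333)·(1.3333) + (-2.1667)·(1.3333) + (0.8333)·(-0.6667) + (4.8333)·(1.3333) + (-2.1667)·(-0.6667)) / 5 = 11.3333/5 = 2.2667
  S[V,V] = ((-2.6667)·(-2.6667) + (1.3333)·(1.3333) + (1.3333)·(1.3333) + (-0.6667)·(-0.6667) + (1.3333)·(1.3333) + (-0.6667)·(-0.6667)) / 5 = 13.3333/5 = 2.6667
  S = [[7.7667, 2.2667],
 [2.2667, 2.6667]].

Step 3 — invert S. det(S) = 7.7667·2.6667 - (2.2667)² = 15.5733.
  S^{-1} = (1/det) · [[d, -b], [-b, a]] = [[0.1712, -0.1455],
 [-0.1455, 0.4987]].

Step 4 — quadratic form (x̄ - mu_0)^T · S^{-1} · (x̄ - mu_0):
  S^{-1} · (x̄ - mu_0) = (-0.3425, -0.9589),
  (x̄ - mu_0)^T · [...] = (-4.8333)·(-0.3425) + (-3.3333)·(-0.9589) = 4.8516.

Step 5 — scale by n: T² = 6 · 4.8516 = 29.1096.

T² ≈ 29.1096


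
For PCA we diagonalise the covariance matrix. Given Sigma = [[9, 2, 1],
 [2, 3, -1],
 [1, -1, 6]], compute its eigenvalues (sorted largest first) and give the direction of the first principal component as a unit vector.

Step 1 — characteristic polynomial p(λ) = det(λI - Sigma) = λ³ - tr·λ² + c_1·λ - det, where tr = trace, c_1 = sum of the principal 2×2 minors, det = det(Sigma):
  tr = 9 + 3 + 6 = 18,
  c_1 = (9·3 - (2)²) + (9·6 - (1)²) + (3·6 - (-1)²) = 23 + 53 + 17 = 93,
  det = 9·(3·6 - (-1)²) - (2)·((2)·6 - (-1)·(1)) + (1)·((2)·(-1) - 3·(1)) = 9·(17) - (2)·(13) + (1)·(-5) = 122.
  So p(λ) = λ³ - 18λ² + 93λ - 122.
Step 2 — look for an integer root (rational root theorem: any rational root is an integer divisor of 122). Testing λ = 2:
  p(2) = 8 - 72 + 186 - 122 = 0  ✓
  Dividing out (λ - 2): p(λ) = (λ - 2)(λ² - 16λ + 61).
Step 3 — remaining eigenvalues from the quadratic λ² - 16λ + 61 = 0:
  Δ = 16² - 4·61 = 256 - 244 = 12,  λ = (16 ± √12)/2 = (16 ± 3.4641)/2 ≈ 9.7321 or 6.2679.
  Sorted: λ_1 = 9.7321,  λ_2 = 6.2679,  λ_3 = 2  (check: sum = 18 = tr ✓).

Step 4 — unit eigenvector for λ_1 ≈ 9.7321: v spans the null space of (Sigma - λ_1 I), whose rows are
  r_1 = (-0.7321, 2, 1),  r_2 = (2, -6.7321, -1),  r_3 = (1, -1, -3.7321).
  v is orthogonal to every row, so take v ∝ r_1 × r_2 = ((2)·(-1) - (1)·(-6.7321), (1)·(2) - (-0.7321)·(-1), (-0.7321)·(-6.7321) - (2)·(2)) ≈ (4.7321, 1.2679, 0.9282).
  Let u = (4.7321, 1.2679, 0.9282).
  ||u|| = √((4.7321)² + (1.2679)² + (0.9282)²) = √(24.8616) ≈ 4.9861,  v_1 = u/||u|| ≈ (0.949, 0.2543, 0.1862) (||v_1|| = 1).

λ_1 = 9.7321,  λ_2 = 6.2679,  λ_3 = 2;  v_1 ≈ (0.949, 0.2543, 0.1862)


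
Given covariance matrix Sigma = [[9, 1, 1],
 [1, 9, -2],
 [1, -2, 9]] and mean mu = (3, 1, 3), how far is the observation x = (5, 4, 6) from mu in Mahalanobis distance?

Step 1 — centre the observation: (x - mu) = (2, 3, 3).

Step 2 — invert Sigma (cofactor / det for 3×3, or solve directly):
  Sigma^{-1} = [[0.1148, -0.0164, -0.0164],
 [-0.0164, 0.1192, 0.0283],
 [-0.0164, 0.0283, 0.1192]].

Step 3 — form the quadratic (x - mu)^T · Sigma^{-1} · (x - mu):
  Sigma^{-1} · (x - mu) = (0.1311, 0.4098, 0.4098).
  (x - mu)^T · [Sigma^{-1} · (x - mu)] = (2)·(0.1311) + (3)·(0.4098) + (3)·(0.4098) = 2.7213.

Step 4 — take square root: d = √(2.7213) ≈ 1.6496.

d(x, mu) = √(2.7213) ≈ 1.6496


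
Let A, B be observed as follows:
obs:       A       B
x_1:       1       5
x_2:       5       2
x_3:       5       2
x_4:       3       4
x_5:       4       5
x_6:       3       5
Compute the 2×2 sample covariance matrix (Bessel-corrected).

Step 1 — column means:
  mean(A) = (1 + 5 + 5 + 3 + 4 + 3) / 6 = 21/6 = 3.5
  mean(B) = (5 + 2 + 2 + 4 + 5 + 5) / 6 = 23/6 = 3.8333

Step 2 — sample covariance S[i,j] = (1/(n-1)) · Σ_k (x_{k,i} - mean_i) · (x_{k,j} - mean_j), with n-1 = 5.
  S[A,A] = ((-2.5)·(-2.5) + (1.5)·(1.5) + (1.5)·(1.5) + (-0.5)·(-0.5) + (0.5)·(0.5) + (-0.5)·(-0.5)) / 5 = 11.5/5 = 2.3
  S[A,B] = ((-2.5)·(1.1667) + (1.5)·(-1.8333) + (1.5)·(-1.8333) + (-0.5)·(0.1667) + (0.5)·(1.1667) + (-0.5)·(1.1667)) / 5 = -8.5/5 = -1.7
  S[B,B] = ((1.1667)·(1.1667) + (-1.8333)·(-1.8333) + (-1.8333)·(-1.8333) + (0.1667)·(0.1667) + (1.1667)·(1.1667) + (1.1667)·(1.1667)) / 5 = 10.8333/5 = 2.1667

S is symmetric (S[j,i] = S[i,j]). Assembling:

S = [[2.3, -1.7],
 [-1.7, 2.1667]]


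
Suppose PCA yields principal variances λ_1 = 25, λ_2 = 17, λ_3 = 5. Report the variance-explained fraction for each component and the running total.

Step 1 — total variance = trace(Sigma) = Σ λ_i = 25 + 17 + 5 = 47.

Step 2 — fraction explained by component i = λ_i / Σ λ:
  PC1: 25/47 = 0.5319
  PC2: 17/47 = 0.3617
  PC3: 5/47 = 0.1064

Step 3 — cumulative fraction after k components = (λ_1 + ... + λ_k) / Σ λ:
  k = 1: 25/47 = 0.5319
  k = 2: (25 + 17)/47 = 42/47 = 0.8936
  k = 3: (25 + 17 + 5)/47 = 47/47 = 1

Summary (fraction, with percent):

explained: PC1 0.5319 (53.19%), PC2 0.3617 (36.17%), PC3 0.1064 (10.64%);  cumulative: 0.5319, 0.8936, 1


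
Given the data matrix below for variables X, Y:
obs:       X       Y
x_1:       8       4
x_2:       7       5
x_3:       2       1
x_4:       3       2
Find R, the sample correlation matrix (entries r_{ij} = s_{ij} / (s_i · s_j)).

Step 1 — column means:
  mean(X) = (8 + 7 + 2 + 3) / 4 = 20/4 = 5
  mean(Y) = (4 + 5 + 1 + 2) / 4 = 12/4 = 3

Step 2 — sample variances and covariances s[i,j] = (1/(n-1)) · Σ_k (x_{k,i} - mean_i) · (x_{k,j} - mean_j), with n-1 = 3:
  s[X,X] = ((3)·(3) + (2)·(2) + (-3)·(-3) + (-2)·(-2)) / 3 = 26/3 = 8.6667
  s[X,Y] = ((3)·(1) + (2)·(2) + (-3)·(-2) + (-2)·(-1)) / 3 = 15/3 = 5
  s[Y,Y] = ((1)·(1) + (2)·(2) + (-2)·(-2) + (-1)·(-1)) / 3 = 10/3 = 3.3333
  Sample standard deviations s_i = √(s[i,i]):
  s(X) = √(8.6667) = 2.9439
  s(Y) = √(3.3333) = 1.8257

Step 3 — r_{ij} = s_{ij} / (s_i · s_j):
  r[X,X] = 1 (diagonal).
  r[X,Y] = 5 / (2.9439 · 1.8257) = 5 / 5.3748 = 0.9303
  r[Y,Y] = 1 (diagonal).

R is symmetric with unit diagonal. Assembling:

R = [[1, 0.9303],
 [0.9303, 1]]


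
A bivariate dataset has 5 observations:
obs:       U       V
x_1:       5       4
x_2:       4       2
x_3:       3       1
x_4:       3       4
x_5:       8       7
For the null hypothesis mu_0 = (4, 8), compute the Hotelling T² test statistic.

Step 1 — sample mean vector:
  mean(U) = (5 + 4 + 3 + 3 + 8) / 5 = 23/5 = 4.6
  mean(V) = (4 + 2 + 1 + 4 + 7) / 5 = 18/5 = 3.6
  x̄ = (4.6, 3.6),  deviation x̄ - mu_0 = (4.6, 3.6) - (4, 8) = (0.6, -4.4).

Step 2 — sample covariance matrix, S[i,j] = (1/(n-1)) · Σ_k (x_{k,i} - mean_i) · (x_{k,j} - mean_j), divisor n-1 = 4:
  S[U,U] = ((0.4)·(0.4) + (-0.6)·(-0.6) + (-1.6)·(-1.6) + (-1.6)·(-1.6) + (3.4)·(3.4)) / 4 = 17.2/4 = 4.3
  S[U,V] = ((0.4)·(0.4) + (-0.6)·(-1.6) + (-1.6)·(-2.6) + (-1.6)·(0.4) + (3.4)·(3.4)) / 4 = 16.2/4 = 4.05
  S[V,V] = ((0.4)·(0.4) + (-1.6)·(-1.6) + (-2.6)·(-2.6) + (0.4)·(0.4) + (3.4)·(3.4)) / 4 = 21.2/4 = 5.3
  S = [[4.3, 4.05],
 [4.05, 5.3]].

Step 3 — invert S. det(S) = 4.3·5.3 - (4.05)² = 6.3875.
  S^{-1} = (1/det) · [[d, -b], [-b, a]] = [[0.8297, -0.6341],
 [-0.6341, 0.6732]].

Step 4 — quadratic form (x̄ - mu_0)^T · S^{-1} · (x̄ - mu_0):
  S^{-1} · (x̄ - mu_0) = (3.2877, -3.3425),
  (x̄ - mu_0)^T · [...] = (0.6)·(3.2877) + (-4.4)·(-3.3425) = 16.6795.

Step 5 — scale by n: T² = 5 · 16.6795 = 83.3973.

T² ≈ 83.3973


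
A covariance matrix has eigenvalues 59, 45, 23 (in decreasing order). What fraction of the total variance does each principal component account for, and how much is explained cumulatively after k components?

Step 1 — total variance = trace(Sigma) = Σ λ_i = 59 + 45 + 23 = 127.

Step 2 — fraction explained by component i = λ_i / Σ λ:
  PC1: 59/127 = 0.4646
  PC2: 45/127 = 0.3543
  PC3: 23/127 = 0.1811

Step 3 — cumulative fraction after k components = (λ_1 + ... + λ_k) / Σ λ:
  k = 1: 59/127 = 0.4646
  k = 2: (59 + 45)/127 = 104/127 = 0.8189
  k = 3: (59 + 45 + 23)/127 = 127/127 = 1

Summary (fraction, with percent):

explained: PC1 0.4646 (46.46%), PC2 0.3543 (35.43%), PC3 0.1811 (18.11%);  cumulative: 0.4646, 0.8189, 1


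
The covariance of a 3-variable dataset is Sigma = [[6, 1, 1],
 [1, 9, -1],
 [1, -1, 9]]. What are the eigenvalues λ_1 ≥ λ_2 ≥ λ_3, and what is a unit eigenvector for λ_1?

Step 1 — characteristic polynomial p(λ) = det(λI - Sigma) = λ³ - tr·λ² + c_1·λ - det, where tr = trace, c_1 = sum of the principal 2×2 minors, det = det(Sigma):
  tr = 6 + 9 + 9 = 24,
  c_1 = (6·9 - (1)²) + (6·9 - (1)²) + (9·9 - (-1)²) = 53 + 53 + 80 = 186,
  det = 6·(9·9 - (-1)²) - (1)·((1)·9 - (-1)·(1)) + (1)·((1)·(-1) - 9·(1)) = 6·(80) - (1)·(10) + (1)·(-10) = 460.
  So p(λ) = λ³ - 24λ² + 186λ - 460.
Step 2 — look for an integer root (rational root theorem: any rational root is an integer divisor of 460). Testing λ = 10:
  p(10) = 1000 - 2400 + 1860 - 460 = 0  ✓
  Dividing out (λ - 10): p(λ) = (λ - 10)(λ² - 14λ + 46).
Step 3 — remaining eigenvalues from the quadratic λ² - 14λ + 46 = 0:
  Δ = 14² - 4·46 = 196 - 184 = 12,  λ = (14 ± √12)/2 = (14 ± 3.4641)/2 ≈ 8.7321 or 5.2679.
  Sorted: λ_1 = 10,  λ_2 = 8.7321,  λ_3 = 5.2679  (check: sum = 24 = tr ✓).

Step 4 — unit eigenvector for λ_1 = 10: v spans the null space of (Sigma - λ_1 I), whose rows are
  r_1 = (-4, 1, 1),  r_2 = (1, -1, -1),  r_3 = (1, -1, -1).
  v is orthogonal to every row, so take v ∝ r_1 × r_2 = ((1)·(-1) - (1)·(-1), (1)·(1) - (-4)·(-1), (-4)·(-1) - (1)·(1)) = (0, -3, 3).
  Rescale (divide by 3; multiply by -1 so the first nonzero entry is positive): u = (0, 1, -1).
  ||u|| = √((0)² + (1)² + (-1)²) = √(2) ≈ 1.4142,  v_1 = u/||u|| ≈ (0, 0.7071, -0.7071) (||v_1|| = 1).

λ_1 = 10,  λ_2 = 8.7321,  λ_3 = 5.2679;  v_1 ≈ (0, 0.7071, -0.7071)


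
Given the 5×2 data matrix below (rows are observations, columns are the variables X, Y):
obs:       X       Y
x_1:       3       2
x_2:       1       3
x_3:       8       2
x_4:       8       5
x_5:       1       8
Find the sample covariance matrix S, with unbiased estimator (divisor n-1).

Step 1 — column means:
  mean(X) = (3 + 1 + 8 + 8 + 1) / 5 = 21/5 = 4.2
  mean(Y) = (2 + 3 + 2 + 5 + 8) / 5 = 20/5 = 4

Step 2 — sample covariance S[i,j] = (1/(n-1)) · Σ_k (x_{k,i} - mean_i) · (x_{k,j} - mean_j), with n-1 = 4.
  S[X,X] = ((-1.2)·(-1.2) + (-3.2)·(-3.2) + (3.8)·(3.8) + (3.8)·(3.8) + (-3.2)·(-3.2)) / 4 = 50.8/4 = 12.7
  S[X,Y] = ((-1.2)·(-2) + (-3.2)·(-1) + (3.8)·(-2) + (3.8)·(1) + (-3.2)·(4)) / 4 = -11/4 = -2.75
  S[Y,Y] = ((-2)·(-2) + (-1)·(-1) + (-2)·(-2) + (1)·(1) + (4)·(4)) / 4 = 26/4 = 6.5

S is symmetric (S[j,i] = S[i,j]). Assembling:

S = [[12.7, -2.75],
 [-2.75, 6.5]]


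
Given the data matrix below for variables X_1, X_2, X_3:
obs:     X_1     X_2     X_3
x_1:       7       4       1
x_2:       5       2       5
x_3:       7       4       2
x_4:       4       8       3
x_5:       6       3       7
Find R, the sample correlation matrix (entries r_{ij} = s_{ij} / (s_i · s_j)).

Step 1 — column means:
  mean(X_1) = (7 + 5 + 7 + 4 + 6) / 5 = 29/5 = 5.8
  mean(X_2) = (4 + 2 + 4 + 8 + 3) / 5 = 21/5 = 4.2
  mean(X_3) = (1 + 5 + 2 + 3 + 7) / 5 = 18/5 = 3.6

Step 2 — sample variances and covariances s[i,j] = (1/(n-1)) · Σ_k (x_{k,i} - mean_i) · (x_{k,j} - mean_j), with n-1 = 4:
  s[X_1,X_1] = ((1.2)·(1.2) + (-0.8)·(-0.8) + (1.2)·(1.2) + (-1.8)·(-1.8) + (0.2)·(0.2)) / 4 = 6.8/4 = 1.7
  s[X_1,X_2] = ((1.2)·(-0.2) + (-0.8)·(-2.2) + (1.2)·(-0.2) + (-1.8)·(3.8) + (0.2)·(-1.2)) / 4 = -5.8/4 = -1.45
  s[X_1,X_3] = ((1.2)·(-2.6) + (-0.8)·(1.4) + (1.2)·(-1.6) + (-1.8)·(-0.6) + (0.2)·(3.4)) / 4 = -4.4/4 = -1.1
  s[X_2,X_2] = ((-0.2)·(-0.2) + (-2.2)·(-2.2) + (-0.2)·(-0.2) + (3.8)·(3.8) + (-1.2)·(-1.2)) / 4 = 20.8/4 = 5.2
  s[X_2,X_3] = ((-0.2)·(-2.6) + (-2.2)·(1.4) + (-0.2)·(-1.6) + (3.8)·(-0.6) + (-1.2)·(3.4)) / 4 = -8.6/4 = -2.15
  s[X_3,X_3] = ((-2.6)·(-2.6) + (1.4)·(1.4) + (-1.6)·(-1.6) + (-0.6)·(-0.6) + (3.4)·(3.4)) / 4 = 23.2/4 = 5.8
  Sample standard deviations s_i = √(s[i,i]):
  s(X_1) = √(1.7) = 1.3038
  s(X_2) = √(5.2) = 2.2804
  s(X_3) = √(5.8) = 2.4083

Step 3 — r_{ij} = s_{ij} / (s_i · s_j):
  r[X_1,X_1] = 1 (diagonal).
  r[X_1,X_2] = -1.45 / (1.3038 · 2.2804) = -1.45 / 2.9732 = -0.4877
  r[X_1,X_3] = -1.1 / (1.3038 · 2.4083) = -1.1 / 3.1401 = -0.3503
  r[X_2,X_2] = 1 (diagonal).
  r[X_2,X_3] = -2.15 / (2.2804 · 2.4083) = -2.15 / 5.4918 = -0.3915
  r[X_3,X_3] = 1 (diagonal).

R is symmetric with unit diagonal. Assembling:

R = [[1, -0.4877, -0.3503],
 [-0.4877, 1, -0.3915],
 [-0.3503, -0.3915, 1]]


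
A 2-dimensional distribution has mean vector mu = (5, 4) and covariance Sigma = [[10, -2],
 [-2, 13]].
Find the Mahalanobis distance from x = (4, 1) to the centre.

Step 1 — centre the observation: (x - mu) = (-1, -3).

Step 2 — invert Sigma. det(Sigma) = 10·13 - (-2)² = 126.
  Sigma^{-1} = (1/det) · [[d, -b], [-b, a]] = [[0.1032, 0.0159],
 [0.0159, 0.0794]].

Step 3 — form the quadratic (x - mu)^T · Sigma^{-1} · (x - mu):
  Sigma^{-1} · (x - mu) = (-0.1508, -0.254).
  (x - mu)^T · [Sigma^{-1} · (x - mu)] = (-1)·(-0.1508) + (-3)·(-0.254) = 0.9127.

Step 4 — take square root: d = √(0.9127) ≈ 0.9554.

d(x, mu) = √(0.9127) ≈ 0.9554


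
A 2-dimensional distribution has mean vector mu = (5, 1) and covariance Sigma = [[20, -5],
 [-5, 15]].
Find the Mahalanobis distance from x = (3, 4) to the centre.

Step 1 — centre the observation: (x - mu) = (-2, 3).

Step 2 — invert Sigma. det(Sigma) = 20·15 - (-5)² = 275.
  Sigma^{-1} = (1/det) · [[d, -b], [-b, a]] = [[0.0545, 0.0182],
 [0.0182, 0.0727]].

Step 3 — form the quadratic (x - mu)^T · Sigma^{-1} · (x - mu):
  Sigma^{-1} · (x - mu) = (-0.0545, 0.1818).
  (x - mu)^T · [Sigma^{-1} · (x - mu)] = (-2)·(-0.0545) + (3)·(0.1818) = 0.6545.

Step 4 — take square root: d = √(0.6545) ≈ 0.809.

d(x, mu) = √(0.6545) ≈ 0.809


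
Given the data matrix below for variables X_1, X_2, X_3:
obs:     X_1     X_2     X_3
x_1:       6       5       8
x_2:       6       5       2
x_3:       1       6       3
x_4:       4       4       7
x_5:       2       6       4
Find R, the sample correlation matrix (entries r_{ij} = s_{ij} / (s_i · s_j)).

Step 1 — column means:
  mean(X_1) = (6 + 6 + 1 + 4 + 2) / 5 = 19/5 = 3.8
  mean(X_2) = (5 + 5 + 6 + 4 + 6) / 5 = 26/5 = 5.2
  mean(X_3) = (8 + 2 + 3 + 7 + 4) / 5 = 24/5 = 4.8

Step 2 — sample variances and covariances s[i,j] = (1/(n-1)) · Σ_k (x_{k,i} - mean_i) · (x_{k,j} - mean_j), with n-1 = 4:
  s[X_1,X_1] = ((2.2)·(2.2) + (2.2)·(2.2) + (-2.8)·(-2.8) + (0.2)·(0.2) + (-1.8)·(-1.8)) / 4 = 20.8/4 = 5.2
  s[X_1,X_2] = ((2.2)·(-0.2) + (2.2)·(-0.2) + (-2.8)·(0.8) + (0.2)·(-1.2) + (-1.8)·(0.8)) / 4 = -4.8/4 = -1.2
  s[X_1,X_3] = ((2.2)·(3.2) + (2.2)·(-2.8) + (-2.8)·(-1.8) + (0.2)·(2.2) + (-1.8)·(-0.8)) / 4 = 7.8/4 = 1.95
  s[X_2,X_2] = ((-0.2)·(-0.2) + (-0.2)·(-0.2) + (0.8)·(0.8) + (-1.2)·(-1.2) + (0.8)·(0.8)) / 4 = 2.8/4 = 0.7
  s[X_2,X_3] = ((-0.2)·(3.2) + (-0.2)·(-2.8) + (0.8)·(-1.8) + (-1.2)·(2.2) + (0.8)·(-0.8)) / 4 = -4.8/4 = -1.2
  s[X_3,X_3] = ((3.2)·(3.2) + (-2.8)·(-2.8) + (-1.8)·(-1.8) + (2.2)·(2.2) + (-0.8)·(-0.8)) / 4 = 26.8/4 = 6.7
  Sample standard deviations s_i = √(s[i,i]):
  s(X_1) = √(5.2) = 2.2804
  s(X_2) = √(0.7) = 0.8367
  s(X_3) = √(6.7) = 2.5884

Step 3 — r_{ij} = s_{ij} / (s_i · s_j):
  r[X_1,X_1] = 1 (diagonal).
  r[X_1,X_2] = -1.2 / (2.2804 · 0.8367) = -1.2 / 1.9079 = -0.629
  r[X_1,X_3] = 1.95 / (2.2804 · 2.5884) = 1.95 / 5.9025 = 0.3304
  r[X_2,X_2] = 1 (diagonal).
  r[X_2,X_3] = -1.2 / (0.8367 · 2.5884) = -1.2 / 2.1656 = -0.5541
  r[X_3,X_3] = 1 (diagonal).

R is symmetric with unit diagonal. Assembling:

R = [[1, -0.629, 0.3304],
 [-0.629, 1, -0.5541],
 [0.3304, -0.5541, 1]]


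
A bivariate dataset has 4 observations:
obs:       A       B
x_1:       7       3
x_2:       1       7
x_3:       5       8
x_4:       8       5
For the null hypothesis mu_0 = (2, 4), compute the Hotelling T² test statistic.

Step 1 — sample mean vector:
  mean(A) = (7 + 1 + 5 + 8) / 4 = 21/4 = 5.25
  mean(B) = (3 + 7 + 8 + 5) / 4 = 23/4 = 5.75
  x̄ = (5.25, 5.75),  deviation x̄ - mu_0 = (5.25, 5.75) - (2, 4) = (3.25, 1.75).

Step 2 — sample covariance matrix, S[i,j] = (1/(n-1)) · Σ_k (x_{k,i} - mean_i) · (x_{k,j} - mean_j), divisor n-1 = 3:
  S[A,A] = ((1.75)·(1.75) + (-4.25)·(-4.25) + (-0.25)·(-0.25) + (2.75)·(2.75)) / 3 = 28.75/3 = 9.5833
  S[A,B] = ((1.75)·(-2.75) + (-4.25)·(1.25) + (-0.25)·(2.25) + (2.75)·(-0.75)) / 3 = -12.75/3 = -4.25
  S[B,B] = ((-2.75)·(-2.75) + (1.25)·(1.25) + (2.25)·(2.25) + (-0.75)·(-0.75)) / 3 = 14.75/3 = 4.9167
  S = [[9.5833, -4.25],
 [-4.25, 4.9167]].

Step 3 — invert S. det(S) = 9.5833·4.9167 - (-4.25)² = 29.0556.
  S^{-1} = (1/det) · [[d, -b], [-b, a]] = [[0.1692, 0.1463],
 [0.1463, 0.3298]].

Step 4 — quadratic form (x̄ - mu_0)^T · S^{-1} · (x̄ - mu_0):
  S^{-1} · (x̄ - mu_0) = (0.8059, 1.0526),
  (x̄ - mu_0)^T · [...] = (3.25)·(0.8059) + (1.75)·(1.0526) = 4.4613.

Step 5 — scale by n: T² = 4 · 4.4613 = 17.8451.

T² ≈ 17.8451


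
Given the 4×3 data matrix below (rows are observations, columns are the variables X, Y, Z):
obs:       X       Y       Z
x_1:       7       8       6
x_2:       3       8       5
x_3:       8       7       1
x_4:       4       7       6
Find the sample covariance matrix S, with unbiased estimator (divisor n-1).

Step 1 — column means:
  mean(X) = (7 + 3 + 8 + 4) / 4 = 22/4 = 5.5
  mean(Y) = (8 + 8 + 7 + 7) / 4 = 30/4 = 7.5
  mean(Z) = (6 + 5 + 1 + 6) / 4 = 18/4 = 4.5

Step 2 — sample covariance S[i,j] = (1/(n-1)) · Σ_k (x_{k,i} - mean_i) · (x_{k,j} - mean_j), with n-1 = 3.
  S[X,X] = ((1.5)·(1.5) + (-2.5)·(-2.5) + (2.5)·(2.5) + (-1.5)·(-1.5)) / 3 = 17/3 = 5.6667
  S[X,Y] = ((1.5)·(0.5) + (-2.5)·(0.5) + (2.5)·(-0.5) + (-1.5)·(-0.5)) / 3 = -1/3 = -0.3333
  S[X,Z] = ((1.5)·(1.5) + (-2.5)·(0.5) + (2.5)·(-3.5) + (-1.5)·(1.5)) / 3 = -10/3 = -3.3333
  S[Y,Y] = ((0.5)·(0.5) + (0.5)·(0.5) + (-0.5)·(-0.5) + (-0.5)·(-0.5)) / 3 = 1/3 = 0.3333
  S[Y,Z] = ((0.5)·(1.5) + (0.5)·(0.5) + (-0.5)·(-3.5) + (-0.5)·(1.5)) / 3 = 2/3 = 0.6667
  S[Z,Z] = ((1.5)·(1.5) + (0.5)·(0.5) + (-3.5)·(-3.5) + (1.5)·(1.5)) / 3 = 17/3 = 5.6667

S is symmetric (S[j,i] = S[i,j]). Assembling:

S = [[5.6667, -0.3333, -3.3333],
 [-0.3333, 0.3333, 0.6667],
 [-3.3333, 0.6667, 5.6667]]


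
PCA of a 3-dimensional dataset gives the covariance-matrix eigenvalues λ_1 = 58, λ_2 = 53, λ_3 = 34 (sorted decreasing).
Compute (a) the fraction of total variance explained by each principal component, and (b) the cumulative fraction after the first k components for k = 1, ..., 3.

Step 1 — total variance = trace(Sigma) = Σ λ_i = 58 + 53 + 34 = 145.

Step 2 — fraction explained by component i = λ_i / Σ λ:
  PC1: 58/145 = 0.4
  PC2: 53/145 = 0.3655
  PC3: 34/145 = 0.2345

Step 3 — cumulative fraction after k components = (λ_1 + ... + λ_k) / Σ λ:
  k = 1: 58/145 = 0.4
  k = 2: (58 + 53)/145 = 111/145 = 0.7655
  k = 3: (58 + 53 + 34)/145 = 145/145 = 1

Summary (fraction, with percent):

explained: PC1 0.4 (40%), PC2 0.3655 (36.55%), PC3 0.2345 (23.45%);  cumulative: 0.4, 0.7655, 1


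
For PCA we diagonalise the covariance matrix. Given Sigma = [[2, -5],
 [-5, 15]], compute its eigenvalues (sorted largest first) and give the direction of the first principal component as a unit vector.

Step 1 — characteristic polynomial of 2×2 Sigma:
  det(Sigma - λI) = λ² - trace · λ + det = 0.
  trace = 2 + 15 = 17, det = 2·15 - (-5)² = 5.
Step 2 — discriminant:
  Δ = trace² - 4·det = 289 - 20 = 269.
Step 3 — eigenvalues:
  λ = (trace ± √Δ)/2 = (17 ± 16.4012)/2,
  λ_1 = 16.7006,  λ_2 = 0.2994.

Step 4 — unit eigenvector for λ_1: solve (Sigma - λ_1 I)v = 0. First row:
  (2 - 16.7006)·v_x + (-5)·v_y = 0, i.e. (-14.7006)·v_x + (-5)·v_y = 0,
  so v ∝ (b, λ_1 - a) = (-5, 14.7006); multiply by -1 so the first entry is positive: u = (5, -14.7006).
  ||u|| = √((5)² + (-14.7006)²) = √(241.1079) ≈ 15.5277,
  v_1 = u/||u|| ≈ (0.322, -0.9467) (||v_1|| = 1).

λ_1 = 16.7006,  λ_2 = 0.2994;  v_1 ≈ (0.322, -0.9467)


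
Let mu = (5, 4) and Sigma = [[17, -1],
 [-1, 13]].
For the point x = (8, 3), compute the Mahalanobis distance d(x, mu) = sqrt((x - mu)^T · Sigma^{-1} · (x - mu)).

Step 1 — centre the observation: (x - mu) = (3, -1).

Step 2 — invert Sigma. det(Sigma) = 17·13 - (-1)² = 220.
  Sigma^{-1} = (1/det) · [[d, -b], [-b, a]] = [[0.0591, 0.0045],
 [0.0045, 0.0773]].

Step 3 — form the quadratic (x - mu)^T · Sigma^{-1} · (x - mu):
  Sigma^{-1} · (x - mu) = (0.1727, -0.0636).
  (x - mu)^T · [Sigma^{-1} · (x - mu)] = (3)·(0.1727) + (-1)·(-0.0636) = 0.5818.

Step 4 — take square root: d = √(0.5818) ≈ 0.7628.

d(x, mu) = √(0.5818) ≈ 0.7628


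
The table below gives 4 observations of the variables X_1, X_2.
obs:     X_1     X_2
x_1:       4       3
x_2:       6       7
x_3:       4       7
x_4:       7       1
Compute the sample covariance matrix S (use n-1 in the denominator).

Step 1 — column means:
  mean(X_1) = (4 + 6 + 4 + 7) / 4 = 21/4 = 5.25
  mean(X_2) = (3 + 7 + 7 + 1) / 4 = 18/4 = 4.5

Step 2 — sample covariance S[i,j] = (1/(n-1)) · Σ_k (x_{k,i} - mean_i) · (x_{k,j} - mean_j), with n-1 = 3.
  S[X_1,X_1] = ((-1.25)·(-1.25) + (0.75)·(0.75) + (-1.25)·(-1.25) + (1.75)·(1.75)) / 3 = 6.75/3 = 2.25
  S[X_1,X_2] = ((-1.25)·(-1.5) + (0.75)·(2.5) + (-1.25)·(2.5) + (1.75)·(-3.5)) / 3 = -5.5/3 = -1.8333
  S[X_2,X_2] = ((-1.5)·(-1.5) + (2.5)·(2.5) + (2.5)·(2.5) + (-3.5)·(-3.5)) / 3 = 27/3 = 9

S is symmetric (S[j,i] = S[i,j]). Assembling:

S = [[2.25, -1.8333],
 [-1.8333, 9]]


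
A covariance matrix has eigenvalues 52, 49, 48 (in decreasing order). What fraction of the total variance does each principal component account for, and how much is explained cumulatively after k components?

Step 1 — total variance = trace(Sigma) = Σ λ_i = 52 + 49 + 48 = 149.

Step 2 — fraction explained by component i = λ_i / Σ λ:
  PC1: 52/149 = 0.349
  PC2: 49/149 = 0.3289
  PC3: 48/149 = 0.3221

Step 3 — cumulative fraction after k components = (λ_1 + ... + λ_k) / Σ λ:
  k = 1: 52/149 = 0.349
  k = 2: (52 + 49)/149 = 101/149 = 0.6779
  k = 3: (52 + 49 + 48)/149 = 149/149 = 1

Summary (fraction, with percent):

explained: PC1 0.349 (34.9%), PC2 0.3289 (32.89%), PC3 0.3221 (32.21%);  cumulative: 0.349, 0.6779, 1


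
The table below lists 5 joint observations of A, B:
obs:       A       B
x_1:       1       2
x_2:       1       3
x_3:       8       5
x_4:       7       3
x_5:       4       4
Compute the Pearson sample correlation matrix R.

Step 1 — column means:
  mean(A) = (1 + 1 + 8 + 7 + 4) / 5 = 21/5 = 4.2
  mean(B) = (2 + 3 + 5 + 3 + 4) / 5 = 17/5 = 3.4

Step 2 — sample variances and covariances s[i,j] = (1/(n-1)) · Σ_k (x_{k,i} - mean_i) · (x_{k,j} - mean_j), with n-1 = 4:
  s[A,A] = ((-3.2)·(-3.2) + (-3.2)·(-3.2) + (3.8)·(3.8) + (2.8)·(2.8) + (-0.2)·(-0.2)) / 4 = 42.8/4 = 10.7
  s[A,B] = ((-3.2)·(-1.4) + (-3.2)·(-0.4) + (3.8)·(1.6) + (2.8)·(-0.4) + (-0.2)·(0.6)) / 4 = 10.6/4 = 2.65
  s[B,B] = ((-1.4)·(-1.4) + (-0.4)·(-0.4) + (1.6)·(1.6) + (-0.4)·(-0.4) + (0.6)·(0.6)) / 4 = 5.2/4 = 1.3
  Sample standard deviations s_i = √(s[i,i]):
  s(A) = √(10.7) = 3.2711
  s(B) = √(1.3) = 1.1402

Step 3 — r_{ij} = s_{ij} / (s_i · s_j):
  r[A,A] = 1 (diagonal).
  r[A,B] = 2.65 / (3.2711 · 1.1402) = 2.65 / 3.7296 = 0.7105
  r[B,B] = 1 (diagonal).

R is symmetric with unit diagonal. Assembling:

R = [[1, 0.7105],
 [0.7105, 1]]


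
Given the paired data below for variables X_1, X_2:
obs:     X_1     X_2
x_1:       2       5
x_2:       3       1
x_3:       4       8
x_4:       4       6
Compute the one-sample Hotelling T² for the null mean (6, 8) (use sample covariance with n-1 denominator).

Step 1 — sample mean vector:
  mean(X_1) = (2 + 3 + 4 + 4) / 4 = 13/4 = 3.25
  mean(X_2) = (5 + 1 + 8 + 6) / 4 = 20/4 = 5
  x̄ = (3.25, 5),  deviation x̄ - mu_0 = (3.25, 5) - (6, 8) = (-2.75, -3).

Step 2 — sample covariance matrix, S[i,j] = (1/(n-1)) · Σ_k (x_{k,i} - mean_i) · (x_{k,j} - mean_j), divisor n-1 = 3:
  S[X_1,X_1] = ((-1.25)·(-1.25) + (-0.25)·(-0.25) + (0.75)·(0.75) + (0.75)·(0.75)) / 3 = 2.75/3 = 0.9167
  S[X_1,X_2] = ((-1.25)·(0) + (-0.25)·(-4) + (0.75)·(3) + (0.75)·(1)) / 3 = 4/3 = 1.3333
  S[X_2,X_2] = ((0)·(0) + (-4)·(-4) + (3)·(3) + (1)·(1)) / 3 = 26/3 = 8.6667
  S = [[0.9167, 1.3333],
 [1.3333, 8.6667]].

Step 3 — invert S. det(S) = 0.9167·8.6667 - (1.3333)² = 6.1667.
  S^{-1} = (1/det) · [[d, -b], [-b, a]] = [[1.4054, -0.2162],
 [-0.2162, 0.1486]].

Step 4 — quadratic form (x̄ - mu_0)^T · S^{-1} · (x̄ - mu_0):
  S^{-1} · (x̄ - mu_0) = (-3.2162, 0.1486),
  (x̄ - mu_0)^T · [...] = (-2.75)·(-3.2162) + (-3)·(0.1486) = 8.3986.

Step 5 — scale by n: T² = 4 · 8.3986 = 33.5946.

T² ≈ 33.5946


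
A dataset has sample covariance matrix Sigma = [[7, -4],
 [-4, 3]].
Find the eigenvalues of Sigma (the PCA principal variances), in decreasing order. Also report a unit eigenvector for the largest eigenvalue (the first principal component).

Step 1 — characteristic polynomial of 2×2 Sigma:
  det(Sigma - λI) = λ² - trace · λ + det = 0.
  trace = 7 + 3 = 10, det = 7·3 - (-4)² = 5.
Step 2 — discriminant:
  Δ = trace² - 4·det = 100 - 20 = 80.
Step 3 — eigenvalues:
  λ = (trace ± √Δ)/2 = (10 ± 8.9443)/2,
  λ_1 = 9.4721,  λ_2 = 0.5279.

Step 4 — unit eigenvector for λ_1: solve (Sigma - λ_1 I)v = 0. First row:
  (7 - 9.4721)·v_x + (-4)·v_y = 0, i.e. (-2.4721)·v_x + (-4)·v_y = 0,
  so v ∝ (b, λ_1 - a) = (-4, 2.4721); multiply by -1 so the first entry is positive: u = (4, -2.4721).
  ||u|| = √((4)² + (-2.4721)²) = √(22.1115) ≈ 4.7023,
  v_1 = u/||u|| ≈ (0.8507, -0.5257) (||v_1|| = 1).

λ_1 = 9.4721,  λ_2 = 0.5279;  v_1 ≈ (0.8507, -0.5257)


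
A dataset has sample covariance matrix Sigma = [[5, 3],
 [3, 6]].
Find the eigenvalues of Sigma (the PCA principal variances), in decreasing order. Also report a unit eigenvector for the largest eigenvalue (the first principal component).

Step 1 — characteristic polynomial of 2×2 Sigma:
  det(Sigma - λI) = λ² - trace · λ + det = 0.
  trace = 5 + 6 = 11, det = 5·6 - (3)² = 21.
Step 2 — discriminant:
  Δ = trace² - 4·det = 121 - 84 = 37.
Step 3 — eigenvalues:
  λ = (trace ± √Δ)/2 = (11 ± 6.0828)/2,
  λ_1 = 8.5414,  λ_2 = 2.4586.

Step 4 — unit eigenvector for λ_1: solve (Sigma - λ_1 I)v = 0. First row:
  (5 - 8.5414)·v_x + (3)·v_y = 0, i.e. (-3.5414)·v_x + (3)·v_y = 0,
  so v ∝ (b, λ_1 - a) = (3, 3.5414) = u.
  ||u|| = √((3)² + (3.5414)²) = √(21.5414) ≈ 4.6413,
  v_1 = u/||u|| ≈ (0.6464, 0.763) (||v_1|| = 1).

λ_1 = 8.5414,  λ_2 = 2.4586;  v_1 ≈ (0.6464, 0.763)


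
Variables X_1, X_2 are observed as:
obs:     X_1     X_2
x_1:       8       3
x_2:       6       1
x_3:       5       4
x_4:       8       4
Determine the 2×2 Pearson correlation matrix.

Step 1 — column means:
  mean(X_1) = (8 + 6 + 5 + 8) / 4 = 27/4 = 6.75
  mean(X_2) = (3 + 1 + 4 + 4) / 4 = 12/4 = 3

Step 2 — sample variances and covariances s[i,j] = (1/(n-1)) · Σ_k (x_{k,i} - mean_i) · (x_{k,j} - mean_j), with n-1 = 3:
  s[X_1,X_1] = ((1.25)·(1.25) + (-0.75)·(-0.75) + (-1.75)·(-1.75) + (1.25)·(1.25)) / 3 = 6.75/3 = 2.25
  s[X_1,X_2] = ((1.25)·(0) + (-0.75)·(-2) + (-1.75)·(1) + (1.25)·(1)) / 3 = 1/3 = 0.3333
  s[X_2,X_2] = ((0)·(0) + (-2)·(-2) + (1)·(1) + (1)·(1)) / 3 = 6/3 = 2
  Sample standard deviations s_i = √(s[i,i]):
  s(X_1) = √(2.25) = 1.5
  s(X_2) = √(2) = 1.4142

Step 3 — r_{ij} = s_{ij} / (s_i · s_j):
  r[X_1,X_1] = 1 (diagonal).
  r[X_1,X_2] = 0.3333 / (1.5 · 1.4142) = 0.3333 / 2.1213 = 0.1571
  r[X_2,X_2] = 1 (diagonal).

R is symmetric with unit diagonal. Assembling:

R = [[1, 0.1571],
 [0.1571, 1]]


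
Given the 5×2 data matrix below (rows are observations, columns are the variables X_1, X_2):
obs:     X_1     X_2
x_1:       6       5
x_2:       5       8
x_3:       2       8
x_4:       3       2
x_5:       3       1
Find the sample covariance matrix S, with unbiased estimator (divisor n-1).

Step 1 — column means:
  mean(X_1) = (6 + 5 + 2 + 3 + 3) / 5 = 19/5 = 3.8
  mean(X_2) = (5 + 8 + 8 + 2 + 1) / 5 = 24/5 = 4.8

Step 2 — sample covariance S[i,j] = (1/(n-1)) · Σ_k (x_{k,i} - mean_i) · (x_{k,j} - mean_j), with n-1 = 4.
  S[X_1,X_1] = ((2.2)·(2.2) + (1.2)·(1.2) + (-1.8)·(-1.8) + (-0.8)·(-0.8) + (-0.8)·(-0.8)) / 4 = 10.8/4 = 2.7
  S[X_1,X_2] = ((2.2)·(0.2) + (1.2)·(3.2) + (-1.8)·(3.2) + (-0.8)·(-2.8) + (-0.8)·(-3.8)) / 4 = 3.8/4 = 0.95
  S[X_2,X_2] = ((0.2)·(0.2) + (3.2)·(3.2) + (3.2)·(3.2) + (-2.8)·(-2.8) + (-3.8)·(-3.8)) / 4 = 42.8/4 = 10.7

S is symmetric (S[j,i] = S[i,j]). Assembling:

S = [[2.7, 0.95],
 [0.95, 10.7]]


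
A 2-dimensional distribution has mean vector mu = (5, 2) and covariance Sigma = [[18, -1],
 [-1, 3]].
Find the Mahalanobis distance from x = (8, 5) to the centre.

Step 1 — centre the observation: (x - mu) = (3, 3).

Step 2 — invert Sigma. det(Sigma) = 18·3 - (-1)² = 53.
  Sigma^{-1} = (1/det) · [[d, -b], [-b, a]] = [[0.0566, 0.0189],
 [0.0189, 0.3396]].

Step 3 — form the quadratic (x - mu)^T · Sigma^{-1} · (x - mu):
  Sigma^{-1} · (x - mu) = (0.2264, 1.0755).
  (x - mu)^T · [Sigma^{-1} · (x - mu)] = (3)·(0.2264) + (3)·(1.0755) = 3.9057.

Step 4 — take square root: d = √(3.9057) ≈ 1.9763.

d(x, mu) = √(3.9057) ≈ 1.9763


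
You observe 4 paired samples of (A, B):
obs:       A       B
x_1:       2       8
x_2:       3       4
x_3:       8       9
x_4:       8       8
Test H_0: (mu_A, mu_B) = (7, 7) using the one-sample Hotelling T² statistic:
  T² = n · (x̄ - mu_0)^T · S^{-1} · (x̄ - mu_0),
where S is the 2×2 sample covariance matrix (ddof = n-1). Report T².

Step 1 — sample mean vector:
  mean(A) = (2 + 3 + 8 + 8) / 4 = 21/4 = 5.25
  mean(B) = (8 + 4 + 9 + 8) / 4 = 29/4 = 7.25
  x̄ = (5.25, 7.25),  deviation x̄ - mu_0 = (5.25, 7.25) - (7, 7) = (-1.75, 0.25).

Step 2 — sample covariance matrix, S[i,j] = (1/(n-1)) · Σ_k (x_{k,i} - mean_i) · (x_{k,j} - mean_j), divisor n-1 = 3:
  S[A,A] = ((-3.25)·(-3.25) + (-2.25)·(-2.25) + (2.75)·(2.75) + (2.75)·(2.75)) / 3 = 30.75/3 = 10.25
  S[A,B] = ((-3.25)·(0.75) + (-2.25)·(-3.25) + (2.75)·(1.75) + (2.75)·(0.75)) / 3 = 11.75/3 = 3.9167
  S[B,B] = ((0.75)·(0.75) + (-3.25)·(-3.25) + (1.75)·(1.75) + (0.75)·(0.75)) / 3 = 14.75/3 = 4.9167
  S = [[10.25, 3.9167],
 [3.9167, 4.9167]].

Step 3 — invert S. det(S) = 10.25·4.9167 - (3.9167)² = 35.0556.
  S^{-1} = (1/det) · [[d, -b], [-b, a]] = [[0.1403, -0.1117],
 [-0.1117, 0.2924]].

Step 4 — quadratic form (x̄ - mu_0)^T · S^{-1} · (x̄ - mu_0):
  S^{-1} · (x̄ - mu_0) = (-0.2734, 0.2686),
  (x̄ - mu_0)^T · [...] = (-1.75)·(-0.2734) + (0.25)·(0.2686) = 0.5456.

Step 5 — scale by n: T² = 4 · 0.5456 = 2.1823.

T² ≈ 2.1823


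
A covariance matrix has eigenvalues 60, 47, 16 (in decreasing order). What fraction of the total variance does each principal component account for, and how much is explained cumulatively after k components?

Step 1 — total variance = trace(Sigma) = Σ λ_i = 60 + 47 + 16 = 123.

Step 2 — fraction explained by component i = λ_i / Σ λ:
  PC1: 60/123 = 0.4878
  PC2: 47/123 = 0.3821
  PC3: 16/123 = 0.1301

Step 3 — cumulative fraction after k components = (λ_1 + ... + λ_k) / Σ λ:
  k = 1: 60/123 = 0.4878
  k = 2: (60 + 47)/123 = 107/123 = 0.8699
  k = 3: (60 + 47 + 16)/123 = 123/123 = 1

Summary (fraction, with percent):

explained: PC1 0.4878 (48.78%), PC2 0.3821 (38.21%), PC3 0.1301 (13.01%);  cumulative: 0.4878, 0.8699, 1


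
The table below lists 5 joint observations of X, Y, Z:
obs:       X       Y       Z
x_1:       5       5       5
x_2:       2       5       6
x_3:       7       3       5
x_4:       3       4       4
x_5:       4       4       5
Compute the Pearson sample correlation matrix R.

Step 1 — column means:
  mean(X) = (5 + 2 + 7 + 3 + 4) / 5 = 21/5 = 4.2
  mean(Y) = (5 + 5 + 3 + 4 + 4) / 5 = 21/5 = 4.2
  mean(Z) = (5 + 6 + 5 + 4 + 5) / 5 = 25/5 = 5

Step 2 — sample variances and covariances s[i,j] = (1/(n-1)) · Σ_k (x_{k,i} - mean_i) · (x_{k,j} - mean_j), with n-1 = 4:
  s[X,X] = ((0.8)·(0.8) + (-2.2)·(-2.2) + (2.8)·(2.8) + (-1.2)·(-1.2) + (-0.2)·(-0.2)) / 4 = 14.8/4 = 3.7
  s[X,Y] = ((0.8)·(0.8) + (-2.2)·(0.8) + (2.8)·(-1.2) + (-1.2)·(-0.2) + (-0.2)·(-0.2)) / 4 = -4.2/4 = -1.05
  s[X,Z] = ((0.8)·(0) + (-2.2)·(1) + (2.8)·(0) + (-1.2)·(-1) + (-0.2)·(0)) / 4 = -1/4 = -0.25
  s[Y,Y] = ((0.8)·(0.8) + (0.8)·(0.8) + (-1.2)·(-1.2) + (-0.2)·(-0.2) + (-0.2)·(-0.2)) / 4 = 2.8/4 = 0.7
  s[Y,Z] = ((0.8)·(0) + (0.8)·(1) + (-1.2)·(0) + (-0.2)·(-1) + (-0.2)·(0)) / 4 = 1/4 = 0.25
  s[Z,Z] = ((0)·(0) + (1)·(1) + (0)·(0) + (-1)·(-1) + (0)·(0)) / 4 = 2/4 = 0.5
  Sample standard deviations s_i = √(s[i,i]):
  s(X) = √(3.7) = 1.9235
  s(Y) = √(0.7) = 0.8367
  s(Z) = √(0.5) = 0.7071

Step 3 — r_{ij} = s_{ij} / (s_i · s_j):
  r[X,X] = 1 (diagonal).
  r[X,Y] = -1.05 / (1.9235 · 0.8367) = -1.05 / 1.6093 = -0.6524
  r[X,Z] = -0.25 / (1.9235 · 0.7071) = -0.25 / 1.3601 = -0.1838
  r[Y,Y] = 1 (diagonal).
  r[Y,Z] = 0.25 / (0.8367 · 0.7071) = 0.25 / 0.5916 = 0.4226
  r[Z,Z] = 1 (diagonal).

R is symmetric with unit diagonal. Assembling:

R = [[1, -0.6524, -0.1838],
 [-0.6524, 1, 0.4226],
 [-0.1838, 0.4226, 1]]


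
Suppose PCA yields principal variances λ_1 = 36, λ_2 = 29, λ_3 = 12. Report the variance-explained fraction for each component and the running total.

Step 1 — total variance = trace(Sigma) = Σ λ_i = 36 + 29 + 12 = 77.

Step 2 — fraction explained by component i = λ_i / Σ λ:
  PC1: 36/77 = 0.4675
  PC2: 29/77 = 0.3766
  PC3: 12/77 = 0.1558

Step 3 — cumulative fraction after k components = (λ_1 + ... + λ_k) / Σ λ:
  k = 1: 36/77 = 0.4675
  k = 2: (36 + 29)/77 = 65/77 = 0.8442
  k = 3: (36 + 29 + 12)/77 = 77/77 = 1

Summary (fraction, with percent):

explained: PC1 0.4675 (46.75%), PC2 0.3766 (37.66%), PC3 0.1558 (15.58%);  cumulative: 0.4675, 0.8442, 1


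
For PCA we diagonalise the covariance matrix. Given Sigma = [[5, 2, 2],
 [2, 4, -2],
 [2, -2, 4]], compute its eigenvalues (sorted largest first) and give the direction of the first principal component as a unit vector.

Step 1 — characteristic polynomial p(λ) = det(λI - Sigma) = λ³ - tr·λ² + c_1·λ - det, where tr = trace, c_1 = sum of the principal 2×2 minors, det = det(Sigma):
  tr = 5 + 4 + 4 = 13,
  c_1 = (5·4 - (2)²) + (5·4 - (2)²) + (4·4 - (-2)²) = 16 + 16 + 12 = 44,
  det = 5·(4·4 - (-2)²) - (2)·((2)·4 - (-2)·(2)) + (2)·((2)·(-2) - 4·(2)) = 5·(12) - (2)·(12) + (2)·(-12) = 12.
  So p(λ) = λ³ - 13λ² + 44λ - 12.
Step 2 — look for an integer root (rational root theorem: any rational root is an integer divisor of 12). Testing λ = 6:
  p(6) = 216 - 468 + 264 - 12 = 0  ✓
  Dividing out (λ - 6): p(λ) = (λ - 6)(λ² - 7λ + 2).
Step 3 — remaining eigenvalues from the quadratic λ² - 7λ + 2 = 0:
  Δ = 7² - 4·2 = 49 - 8 = 41,  λ = (7 ± √41)/2 = (7 ± 6.4031)/2 ≈ 6.7016 or 0.2984.
  Sorted: λ_1 = 6.7016,  λ_2 = 6,  λ_3 = 0.2984  (check: sum = 13 = tr ✓).

Step 4 — unit eigenvector for λ_1 ≈ 6.7016: v spans the null space of (Sigma - λ_1 I), whose rows are
  r_1 = (-1.7016, 2, 2),  r_2 = (2, -2.7016, -2),  r_3 = (2, -2, -2.7016).
  v is orthogonal to every row, so take v ∝ r_1 × r_2 = ((2)·(-2) - (2)·(-2.7016), (2)·(2) - (-1.7016)·(-2), (-1.7016)·(-2.7016) - (2)·(2)) ≈ (1.4031, 0.5969, 0.5969).
  Let u = (1.4031, 0.5969, 0.5969).
  ||u|| = √((1.4031)² + (0.5969)² + (0.5969)²) = √(2.6813) ≈ 1.6375,  v_1 = u/||u|| ≈ (0.8569, 0.3645, 0.3645) (||v_1|| = 1).

λ_1 = 6.7016,  λ_2 = 6,  λ_3 = 0.2984;  v_1 ≈ (0.8569, 0.3645, 0.3645)


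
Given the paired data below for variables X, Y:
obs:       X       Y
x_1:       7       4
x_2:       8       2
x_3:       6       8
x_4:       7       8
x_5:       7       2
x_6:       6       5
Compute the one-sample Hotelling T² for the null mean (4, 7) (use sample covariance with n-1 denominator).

Step 1 — sample mean vector:
  mean(X) = (7 + 8 + 6 + 7 + 7 + 6) / 6 = 41/6 = 6.8333
  mean(Y) = (4 + 2 + 8 + 8 + 2 + 5) / 6 = 29/6 = 4.8333
  x̄ = (6.8333, 4.8333),  deviation x̄ - mu_0 = (6.8333, 4.8333) - (4, 7) = (2.8333, -2.1667).

Step 2 — sample covariance matrix, S[i,j] = (1/(n-1)) · Σ_k (x_{k,i} - mean_i) · (x_{k,j} - mean_j), divisor n-1 = 5:
  S[X,X] = ((0.1667)·(0.1667) + (1.1667)·(1.1667) + (-0.8333)·(-0.8333) + (0.1667)·(0.1667) + (0.1667)·(0.1667) + (-0.8333)·(-0.8333)) / 5 = 2.8333/5 = 0.5667
  S[X,Y] = ((0.1667)·(-0.8333) + (1.1667)·(-2.8333) + (-0.8333)·(3.1667) + (0.1667)·(3.1667) + (0.1667)·(-2.8333) + (-0.8333)·(0.1667)) / 5 = -6.1667/5 = -1.2333
  S[Y,Y] = ((-0.8333)·(-0.8333) + (-2.8333)·(-2.8333) + (3.1667)·(3.1667) + (3.1667)·(3.1667) + (-2.8333)·(-2.8333) + (0.1667)·(0.1667)) / 5 = 36.8333/5 = 7.3667
  S = [[0.5667, -1.2333],
 [-1.2333, 7.3667]].

Step 3 — invert S. det(S) = 0.5667·7.3667 - (-1.2333)² = 2.6533.
  S^{-1} = (1/det) · [[d, -b], [-b, a]] = [[2.7764, 0.4648],
 [0.4648, 0.2136]].

Step 4 — quadratic form (x̄ - mu_0)^T · S^{-1} · (x̄ - mu_0):
  S^{-1} · (x̄ - mu_0) = (6.8593, 0.8543),
  (x̄ - mu_0)^T · [...] = (2.8333)·(6.8593) + (-2.1667)·(0.8543) = 17.5838.

Step 5 — scale by n: T² = 6 · 17.5838 = 105.5025.

T² ≈ 105.5025


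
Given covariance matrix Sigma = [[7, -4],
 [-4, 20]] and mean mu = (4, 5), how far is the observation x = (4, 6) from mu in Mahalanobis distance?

Step 1 — centre the observation: (x - mu) = (0, 1).

Step 2 — invert Sigma. det(Sigma) = 7·20 - (-4)² = 124.
  Sigma^{-1} = (1/det) · [[d, -b], [-b, a]] = [[0.1613, 0.0323],
 [0.0323, 0.0565]].

Step 3 — form the quadratic (x - mu)^T · Sigma^{-1} · (x - mu):
  Sigma^{-1} · (x - mu) = (0.0323, 0.0565).
  (x - mu)^T · [Sigma^{-1} · (x - mu)] = (0)·(0.0323) + (1)·(0.0565) = 0.0565.

Step 4 — take square root: d = √(0.0565) ≈ 0.2376.

d(x, mu) = √(0.0565) ≈ 0.2376


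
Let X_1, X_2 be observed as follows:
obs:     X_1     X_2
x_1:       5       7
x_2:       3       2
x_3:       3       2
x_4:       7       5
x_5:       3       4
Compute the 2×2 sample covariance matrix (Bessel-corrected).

Step 1 — column means:
  mean(X_1) = (5 + 3 + 3 + 7 + 3) / 5 = 21/5 = 4.2
  mean(X_2) = (7 + 2 + 2 + 5 + 4) / 5 = 20/5 = 4

Step 2 — sample covariance S[i,j] = (1/(n-1)) · Σ_k (x_{k,i} - mean_i) · (x_{k,j} - mean_j), with n-1 = 4.
  S[X_1,X_1] = ((0.8)·(0.8) + (-1.2)·(-1.2) + (-1.2)·(-1.2) + (2.8)·(2.8) + (-1.2)·(-1.2)) / 4 = 12.8/4 = 3.2
  S[X_1,X_2] = ((0.8)·(3) + (-1.2)·(-2) + (-1.2)·(-2) + (2.8)·(1) + (-1.2)·(0)) / 4 = 10/4 = 2.5
  S[X_2,X_2] = ((3)·(3) + (-2)·(-2) + (-2)·(-2) + (1)·(1) + (0)·(0)) / 4 = 18/4 = 4.5

S is symmetric (S[j,i] = S[i,j]). Assembling:

S = [[3.2, 2.5],
 [2.5, 4.5]]
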